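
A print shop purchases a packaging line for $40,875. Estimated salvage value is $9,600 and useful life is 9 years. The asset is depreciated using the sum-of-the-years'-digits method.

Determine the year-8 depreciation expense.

$1,390

Depreciable base = $40,875 − $9,600 = $31,275.
Sum of the years' digits = 9+8+7+6+5+4+3+2+1 = 45.
Year 1: $31,275 × 9/45 = $6,255. Book value $34,620.
Year 2: $31,275 × 8/45 = $5,560. Book value $29,060.
Year 3: $31,275 × 7/45 = $4,865. Book value $24,195.
Year 4: $31,275 × 6/45 = $4,170. Book value $20,025.
Year 5: $31,275 × 5/45 = $3,475. Book value $16,550.
Year 6: $31,275 × 4/45 = $2,780. Book value $13,770.
Year 7: $31,275 × 3/45 = $2,085. Book value $11,685.
Year 8: $31,275 × 2/45 = $1,390. Book value $10,295.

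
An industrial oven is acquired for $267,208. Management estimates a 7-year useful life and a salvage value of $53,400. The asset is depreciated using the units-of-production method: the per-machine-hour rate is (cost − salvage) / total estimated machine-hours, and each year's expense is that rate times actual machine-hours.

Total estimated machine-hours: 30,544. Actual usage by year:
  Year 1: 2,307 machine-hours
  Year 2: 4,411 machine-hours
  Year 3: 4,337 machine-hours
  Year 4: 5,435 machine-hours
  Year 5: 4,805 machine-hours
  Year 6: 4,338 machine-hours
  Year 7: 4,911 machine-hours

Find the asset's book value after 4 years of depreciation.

$151,778

Depreciable base = $267,208 − $53,400 = $213,808.
Rate = $213,808 / 30,544 machine-hours = $7 per machine-hour.
Year 1: 2,307 × $7 = $16,149. Book value $251,059.
Year 2: 4,411 × $7 = $30,877. Book value $220,182.
Year 3: 4,337 × $7 = $30,359. Book value $189,823.
Year 4: 5,435 × $7 = $38,045. Book value $151,778.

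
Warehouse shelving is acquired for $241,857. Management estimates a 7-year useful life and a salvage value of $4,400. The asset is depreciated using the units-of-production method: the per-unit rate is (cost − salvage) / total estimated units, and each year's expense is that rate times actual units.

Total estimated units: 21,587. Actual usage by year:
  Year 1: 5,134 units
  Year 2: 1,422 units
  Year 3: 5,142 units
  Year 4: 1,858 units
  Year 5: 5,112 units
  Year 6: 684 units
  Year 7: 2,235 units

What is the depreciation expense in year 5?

Depreciable base = $241,857 − $4,400 = $237,457.
Rate = $237,457 / 21,587 units = $11 per unit.
Year 1: 5,134 × $11 = $56,474. Book value $185,383.
Year 2: 1,422 × $11 = $15,642. Book value $169,741.
Year 3: 5,142 × $11 = $56,562. Book value $113,179.
Year 4: 1,858 × $11 = $20,438. Book value $92,741.
Year 5: 5,112 × $11 = $56,232. Book value $36,509.

$56,232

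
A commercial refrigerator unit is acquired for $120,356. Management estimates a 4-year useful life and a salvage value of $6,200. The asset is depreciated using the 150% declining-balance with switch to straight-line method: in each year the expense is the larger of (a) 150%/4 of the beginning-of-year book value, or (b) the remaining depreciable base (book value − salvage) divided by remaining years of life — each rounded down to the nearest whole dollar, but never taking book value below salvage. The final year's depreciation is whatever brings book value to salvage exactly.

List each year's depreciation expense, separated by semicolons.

$45,133; $28,208; $20,407; $20,408

Depreciable base = $120,356 − $6,200 = $114,156.
Year 1: DB = ⌊$120,356 × 150%/4⌋ = $45,133; SL = ⌊$114,156/4⌋ = $28,539 → take DB $45,133. Book value $75,223.
Year 2: DB = ⌊$75,223 × 150%/4⌋ = $28,208; SL = ⌊$69,023/3⌋ = $23,007 → take DB $28,208. Book value $47,015.
Year 3: DB = ⌊$47,015 × 150%/4⌋ = $17,630; SL = ⌊$40,815/2⌋ = $20,407 → take SL $20,407. Book value $26,608.
Year 4 (final): $26,608 − $6,200 = $20,408. Book value $6,200.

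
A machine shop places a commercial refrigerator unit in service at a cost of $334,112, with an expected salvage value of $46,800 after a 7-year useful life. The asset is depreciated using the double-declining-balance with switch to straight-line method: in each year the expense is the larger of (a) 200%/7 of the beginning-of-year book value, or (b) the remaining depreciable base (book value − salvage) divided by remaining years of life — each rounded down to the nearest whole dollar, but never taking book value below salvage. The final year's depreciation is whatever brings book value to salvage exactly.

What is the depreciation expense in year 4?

Depreciable base = $334,112 − $46,800 = $287,312.
Year 1: DB = ⌊$334,112 × 200%/7⌋ = $95,460; SL = ⌊$287,312/7⌋ = $41,044 → take DB $95,460. Book value $238,652.
Year 2: DB = ⌊$238,652 × 200%/7⌋ = $68,186; SL = ⌊$191,852/6⌋ = $31,975 → take DB $68,186. Book value $170,466.
Year 3: DB = ⌊$170,466 × 200%/7⌋ = $48,704; SL = ⌊$123,666/5⌋ = $24,733 → take DB $48,704. Book value $121,762.
Year 4: DB = ⌊$121,762 × 200%/7⌋ = $34,789; SL = ⌊$74,962/4⌋ = $18,740 → take DB $34,789. Book value $86,973.

$34,789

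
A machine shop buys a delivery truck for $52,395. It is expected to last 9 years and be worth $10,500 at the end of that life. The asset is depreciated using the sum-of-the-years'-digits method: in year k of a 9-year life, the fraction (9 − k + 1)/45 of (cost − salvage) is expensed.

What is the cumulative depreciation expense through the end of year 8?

$40,964

Depreciable base = $52,395 − $10,500 = $41,895.
Sum of the years' digits = 9+8+7+6+5+4+3+2+1 = 45.
Year 1: $41,895 × 9/45 = $8,379. Book value $44,016.
Year 2: $41,895 × 8/45 = $7,448. Book value $36,568.
Year 3: $41,895 × 7/45 = $6,517. Book value $30,051.
Year 4: $41,895 × 6/45 = $5,586. Book value $24,465.
Year 5: $41,895 × 5/45 = $4,655. Book value $19,810.
Year 6: $41,895 × 4/45 = $3,724. Book value $16,086.
Year 7: $41,895 × 3/45 = $2,793. Book value $13,293.
Year 8: $41,895 × 2/45 = $1,862. Book value $11,431.
Accumulated through year 8 = $52,395 − $11,431 = $40,964.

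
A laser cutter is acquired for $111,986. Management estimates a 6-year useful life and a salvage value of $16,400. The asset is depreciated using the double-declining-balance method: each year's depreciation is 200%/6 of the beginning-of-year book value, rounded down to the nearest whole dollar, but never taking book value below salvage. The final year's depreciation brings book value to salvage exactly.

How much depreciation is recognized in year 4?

$11,060

Depreciable base = $111,986 − $16,400 = $95,586.
Year 1: ⌊$111,986 × 200%/6⌋ = $37,328. Book value $74,658.
Year 2: ⌊$74,658 × 200%/6⌋ = $24,886. Book value $49,772.
Year 3: ⌊$49,772 × 200%/6⌋ = $16,590. Book value $33,182.
Year 4: ⌊$33,182 × 200%/6⌋ = $11,060. Book value $22,122.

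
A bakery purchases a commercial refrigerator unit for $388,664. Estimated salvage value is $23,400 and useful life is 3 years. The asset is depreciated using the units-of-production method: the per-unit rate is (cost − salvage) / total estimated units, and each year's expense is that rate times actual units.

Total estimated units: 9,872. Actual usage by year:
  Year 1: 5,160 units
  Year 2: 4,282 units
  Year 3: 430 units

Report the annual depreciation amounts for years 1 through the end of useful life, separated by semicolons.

Depreciable base = $388,664 − $23,400 = $365,264.
Rate = $365,264 / 9,872 units = $37 per unit.
Year 1: 5,160 × $37 = $190,920. Book value $197,744.
Year 2: 4,282 × $37 = $158,434. Book value $39,310.
Year 3: 430 × $37 = $15,910. Book value $23,400.

$190,920; $158,434; $15,910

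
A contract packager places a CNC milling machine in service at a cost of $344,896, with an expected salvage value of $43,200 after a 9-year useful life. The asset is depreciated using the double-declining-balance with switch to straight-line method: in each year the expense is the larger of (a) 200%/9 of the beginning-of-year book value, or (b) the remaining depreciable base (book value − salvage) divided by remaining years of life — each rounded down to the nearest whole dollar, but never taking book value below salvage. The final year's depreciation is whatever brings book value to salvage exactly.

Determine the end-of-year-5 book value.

Depreciable base = $344,896 − $43,200 = $301,696.
Year 1: DB = ⌊$344,896 × 200%/9⌋ = $76,643; SL = ⌊$301,696/9⌋ = $33,521 → take DB $76,643. Book value $268,253.
Year 2: DB = ⌊$268,253 × 200%/9⌋ = $59,611; SL = ⌊$225,053/8⌋ = $28,131 → take DB $59,611. Book value $208,642.
Year 3: DB = ⌊$208,642 × 200%/9⌋ = $46,364; SL = ⌊$165,442/7⌋ = $23,634 → take DB $46,364. Book value $162,278.
Year 4: DB = ⌊$162,278 × 200%/9⌋ = $36,061; SL = ⌊$119,078/6⌋ = $19,846 → take DB $36,061. Book value $126,217.
Year 5: DB = ⌊$126,217 × 200%/9⌋ = $28,048; SL = ⌊$83,017/5⌋ = $16,603 → take DB $28,048. Book value $98,169.

$98,169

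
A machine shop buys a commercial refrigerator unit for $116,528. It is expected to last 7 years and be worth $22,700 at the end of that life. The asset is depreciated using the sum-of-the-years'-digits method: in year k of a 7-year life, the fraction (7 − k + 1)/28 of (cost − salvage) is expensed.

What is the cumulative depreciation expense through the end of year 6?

Depreciable base = $116,528 − $22,700 = $93,828.
Sum of the years' digits = 7+6+5+4+3+2+1 = 28.
Year 1: $93,828 × 7/28 = $23,457. Book value $93,071.
Year 2: $93,828 × 6/28 = $20,106. Book value $72,965.
Year 3: $93,828 × 5/28 = $16,755. Book value $56,210.
Year 4: $93,828 × 4/28 = $13,404. Book value $42,806.
Year 5: $93,828 × 3/28 = $10,053. Book value $32,753.
Year 6: $93,828 × 2/28 = $6,702. Book value $26,051.
Accumulated through year 6 = $116,528 − $26,051 = $90,477.

$90,477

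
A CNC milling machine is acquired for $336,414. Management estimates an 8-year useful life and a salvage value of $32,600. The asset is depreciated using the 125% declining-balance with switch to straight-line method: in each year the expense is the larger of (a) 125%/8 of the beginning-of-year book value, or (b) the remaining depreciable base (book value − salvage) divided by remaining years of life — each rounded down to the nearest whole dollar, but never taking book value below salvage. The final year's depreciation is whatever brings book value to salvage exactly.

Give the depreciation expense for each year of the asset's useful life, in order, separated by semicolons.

Depreciable base = $336,414 − $32,600 = $303,814.
Year 1: DB = ⌊$336,414 × 125%/8⌋ = $52,564; SL = ⌊$303,814/8⌋ = $37,976 → take DB $52,564. Book value $283,850.
Year 2: DB = ⌊$283,850 × 125%/8⌋ = $44,351; SL = ⌊$251,250/7⌋ = $35,892 → take DB $44,351. Book value $239,499.
Year 3: DB = ⌊$239,499 × 125%/8⌋ = $37,421; SL = ⌊$206,899/6⌋ = $34,483 → take DB $37,421. Book value $202,078.
Year 4: DB = ⌊$202,078 × 125%/8⌋ = $31,574; SL = ⌊$169,478/5⌋ = $33,895 → take SL $33,895. Book value $168,183.
Year 5: DB = ⌊$168,183 × 125%/8⌋ = $26,278; SL = ⌊$135,583/4⌋ = $33,895 → take SL $33,895. Book value $134,288.
Year 6: DB = ⌊$134,288 × 125%/8⌋ = $20,982; SL = ⌊$101,688/3⌋ = $33,896 → take SL $33,896. Book value $100,392.
Year 7: DB = ⌊$100,392 × 125%/8⌋ = $15,686; SL = ⌊$67,792/2⌋ = $33,896 → take SL $33,896. Book value $66,496.
Year 8 (final): $66,496 − $32,600 = $33,896. Book value $32,600.

$52,564; $44,351; $37,421; $33,895; $33,895; $33,896; $33,896; $33,896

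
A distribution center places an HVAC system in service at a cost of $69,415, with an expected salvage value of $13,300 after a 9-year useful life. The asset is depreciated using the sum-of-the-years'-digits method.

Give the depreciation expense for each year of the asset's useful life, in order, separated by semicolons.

Depreciable base = $69,415 − $13,300 = $56,115.
Sum of the years' digits = 9+8+7+6+5+4+3+2+1 = 45.
Year 1: $56,115 × 9/45 = $11,223. Book value $58,192.
Year 2: $56,115 × 8/45 = $9,976. Book value $48,216.
Year 3: $56,115 × 7/45 = $8,729. Book value $39,487.
Year 4: $56,115 × 6/45 = $7,482. Book value $32,005.
Year 5: $56,115 × 5/45 = $6,235. Book value $25,770.
Year 6: $56,115 × 4/45 = $4,988. Book value $20,782.
Year 7: $56,115 × 3/45 = $3,741. Book value $17,041.
Year 8: $56,115 × 2/45 = $2,494. Book value $14,547.
Year 9: $56,115 × 1/45 = $1,247. Book value $13,300.

$11,223; $9,976; $8,729; $7,482; $6,235; $4,988; $3,741; $2,494; $1,247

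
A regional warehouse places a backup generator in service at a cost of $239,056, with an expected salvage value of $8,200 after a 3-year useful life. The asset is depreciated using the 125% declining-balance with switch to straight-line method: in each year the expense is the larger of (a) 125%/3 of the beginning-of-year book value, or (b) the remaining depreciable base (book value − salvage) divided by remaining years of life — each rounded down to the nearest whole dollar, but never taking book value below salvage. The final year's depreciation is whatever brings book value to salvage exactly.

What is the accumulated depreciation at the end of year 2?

Depreciable base = $239,056 − $8,200 = $230,856.
Year 1: DB = ⌊$239,056 × 125%/3⌋ = $99,606; SL = ⌊$230,856/3⌋ = $76,952 → take DB $99,606. Book value $139,450.
Year 2: DB = ⌊$139,450 × 125%/3⌋ = $58,104; SL = ⌊$131,250/2⌋ = $65,625 → take SL $65,625. Book value $73,825.
Accumulated through year 2 = $239,056 − $73,825 = $165,231.

$165,231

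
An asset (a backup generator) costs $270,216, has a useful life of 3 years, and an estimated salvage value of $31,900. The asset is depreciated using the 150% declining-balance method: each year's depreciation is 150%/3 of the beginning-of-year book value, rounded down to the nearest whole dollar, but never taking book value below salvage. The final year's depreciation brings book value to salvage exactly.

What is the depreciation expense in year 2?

Depreciable base = $270,216 − $31,900 = $238,316.
Year 1: ⌊$270,216 × 150%/3⌋ = $135,108. Book value $135,108.
Year 2: ⌊$135,108 × 150%/3⌋ = $67,554. Book value $67,554.

$67,554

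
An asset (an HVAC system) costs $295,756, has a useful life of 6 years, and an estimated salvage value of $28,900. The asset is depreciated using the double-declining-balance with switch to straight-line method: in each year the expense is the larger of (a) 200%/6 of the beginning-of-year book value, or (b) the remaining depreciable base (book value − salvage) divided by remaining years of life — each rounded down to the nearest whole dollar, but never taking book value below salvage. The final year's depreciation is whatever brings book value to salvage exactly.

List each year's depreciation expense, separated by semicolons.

$98,585; $65,723; $43,816; $29,210; $19,474; $10,048

Depreciable base = $295,756 − $28,900 = $266,856.
Year 1: DB = ⌊$295,756 × 200%/6⌋ = $98,585; SL = ⌊$266,856/6⌋ = $44,476 → take DB $98,585. Book value $197,171.
Year 2: DB = ⌊$197,171 × 200%/6⌋ = $65,723; SL = ⌊$168,271/5⌋ = $33,654 → take DB $65,723. Book value $131,448.
Year 3: DB = ⌊$131,448 × 200%/6⌋ = $43,816; SL = ⌊$102,548/4⌋ = $25,637 → take DB $43,816. Book value $87,632.
Year 4: DB = ⌊$87,632 × 200%/6⌋ = $29,210; SL = ⌊$58,732/3⌋ = $19,577 → take DB $29,210. Book value $58,422.
Year 5: DB = ⌊$58,422 × 200%/6⌋ = $19,474; SL = ⌊$29,522/2⌋ = $14,761 → take DB $19,474. Book value $38,948.
Year 6 (final): $38,948 − $28,900 = $10,048. Book value $28,900.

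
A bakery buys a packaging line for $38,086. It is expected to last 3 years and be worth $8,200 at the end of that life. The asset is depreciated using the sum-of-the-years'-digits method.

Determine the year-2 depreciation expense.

$9,962

Depreciable base = $38,086 − $8,200 = $29,886.
Sum of the years' digits = 3+2+1 = 6.
Year 1: $29,886 × 3/6 = $14,943. Book value $23,143.
Year 2: $29,886 × 2/6 = $9,962. Book value $13,181.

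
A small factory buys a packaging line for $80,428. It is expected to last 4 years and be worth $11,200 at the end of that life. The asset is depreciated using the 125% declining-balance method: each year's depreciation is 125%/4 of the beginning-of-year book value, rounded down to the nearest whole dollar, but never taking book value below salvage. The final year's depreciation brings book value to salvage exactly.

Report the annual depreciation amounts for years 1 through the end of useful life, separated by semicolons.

Depreciable base = $80,428 − $11,200 = $69,228.
Year 1: ⌊$80,428 × 125%/4⌋ = $25,133. Book value $55,295.
Year 2: ⌊$55,295 × 125%/4⌋ = $17,279. Book value $38,016.
Year 3: ⌊$38,016 × 125%/4⌋ = $11,880. Book value $26,136.
Year 4 (final): $26,136 − $11,200 = $14,936. Book value $11,200.

$25,133; $17,279; $11,880; $14,936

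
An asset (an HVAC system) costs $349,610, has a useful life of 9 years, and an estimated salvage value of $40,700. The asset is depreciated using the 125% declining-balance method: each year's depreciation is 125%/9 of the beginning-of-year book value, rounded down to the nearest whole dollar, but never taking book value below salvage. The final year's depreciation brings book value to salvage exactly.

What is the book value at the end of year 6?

Depreciable base = $349,610 − $40,700 = $308,910.
Year 1: ⌊$349,610 × 125%/9⌋ = $48,556. Book value $301,054.
Year 2: ⌊$301,054 × 125%/9⌋ = $41,813. Book value $259,241.
Year 3: ⌊$259,241 × 125%/9⌋ = $36,005. Book value $223,236.
Year 4: ⌊$223,236 × 125%/9⌋ = $31,005. Book value $192,231.
Year 5: ⌊$192,231 × 125%/9⌋ = $26,698. Book value $165,533.
Year 6: ⌊$165,533 × 125%/9⌋ = $22,990. Book value $142,543.

$142,543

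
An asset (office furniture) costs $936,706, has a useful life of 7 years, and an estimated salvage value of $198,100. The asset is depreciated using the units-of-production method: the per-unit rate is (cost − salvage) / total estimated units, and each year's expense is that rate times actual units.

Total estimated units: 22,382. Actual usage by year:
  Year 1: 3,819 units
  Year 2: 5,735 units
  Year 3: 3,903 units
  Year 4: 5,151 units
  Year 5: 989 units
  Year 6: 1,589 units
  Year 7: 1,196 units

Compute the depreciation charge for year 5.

$32,637

Depreciable base = $936,706 − $198,100 = $738,606.
Rate = $738,606 / 22,382 units = $33 per unit.
Year 1: 3,819 × $33 = $126,027. Book value $810,679.
Year 2: 5,735 × $33 = $189,255. Book value $621,424.
Year 3: 3,903 × $33 = $128,799. Book value $492,625.
Year 4: 5,151 × $33 = $169,983. Book value $322,642.
Year 5: 989 × $33 = $32,637. Book value $290,005.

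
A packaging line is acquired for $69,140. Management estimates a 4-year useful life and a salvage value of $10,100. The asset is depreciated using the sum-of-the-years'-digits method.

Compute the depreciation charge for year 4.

Depreciable base = $69,140 − $10,100 = $59,040.
Sum of the years' digits = 4+3+2+1 = 10.
Year 1: $59,040 × 4/10 = $23,616. Book value $45,524.
Year 2: $59,040 × 3/10 = $17,712. Book value $27,812.
Year 3: $59,040 × 2/10 = $11,808. Book value $16,004.
Year 4: $59,040 × 1/10 = $5,904. Book value $10,100.

$5,904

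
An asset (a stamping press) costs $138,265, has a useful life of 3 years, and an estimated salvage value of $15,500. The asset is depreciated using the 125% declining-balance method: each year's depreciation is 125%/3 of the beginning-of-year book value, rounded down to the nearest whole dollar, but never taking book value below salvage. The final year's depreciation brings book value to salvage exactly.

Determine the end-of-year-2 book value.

$47,049

Depreciable base = $138,265 − $15,500 = $122,765.
Year 1: ⌊$138,265 × 125%/3⌋ = $57,610. Book value $80,655.
Year 2: ⌊$80,655 × 125%/3⌋ = $33,606. Book value $47,049.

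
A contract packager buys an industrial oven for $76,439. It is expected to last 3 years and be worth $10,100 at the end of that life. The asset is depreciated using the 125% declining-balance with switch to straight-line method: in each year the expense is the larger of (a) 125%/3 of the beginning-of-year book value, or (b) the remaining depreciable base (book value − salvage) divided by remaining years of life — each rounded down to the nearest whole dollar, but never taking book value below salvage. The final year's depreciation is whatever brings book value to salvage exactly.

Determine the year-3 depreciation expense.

$15,911

Depreciable base = $76,439 − $10,100 = $66,339.
Year 1: DB = ⌊$76,439 × 125%/3⌋ = $31,849; SL = ⌊$66,339/3⌋ = $22,113 → take DB $31,849. Book value $44,590.
Year 2: DB = ⌊$44,590 × 125%/3⌋ = $18,579; SL = ⌊$34,490/2⌋ = $17,245 → take DB $18,579. Book value $26,011.
Year 3 (final): $26,011 − $10,100 = $15,911. Book value $10,100.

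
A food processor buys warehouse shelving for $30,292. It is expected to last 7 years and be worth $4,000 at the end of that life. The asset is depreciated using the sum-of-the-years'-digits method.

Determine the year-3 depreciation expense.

$4,695

Depreciable base = $30,292 − $4,000 = $26,292.
Sum of the years' digits = 7+6+5+4+3+2+1 = 28.
Year 1: $26,292 × 7/28 = $6,573. Book value $23,719.
Year 2: $26,292 × 6/28 = $5,634. Book value $18,085.
Year 3: $26,292 × 5/28 = $4,695. Book value $13,390.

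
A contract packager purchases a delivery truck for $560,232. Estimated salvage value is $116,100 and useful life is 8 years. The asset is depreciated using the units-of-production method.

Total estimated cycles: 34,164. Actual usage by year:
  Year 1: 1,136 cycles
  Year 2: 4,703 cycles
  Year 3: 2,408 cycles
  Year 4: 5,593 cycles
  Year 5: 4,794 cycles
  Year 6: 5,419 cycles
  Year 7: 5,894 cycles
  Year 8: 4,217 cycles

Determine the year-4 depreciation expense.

Depreciable base = $560,232 − $116,100 = $444,132.
Rate = $444,132 / 34,164 cycles = $13 per cycle.
Year 1: 1,136 × $13 = $14,768. Book value $545,464.
Year 2: 4,703 × $13 = $61,139. Book value $484,325.
Year 3: 2,408 × $13 = $31,304. Book value $453,021.
Year 4: 5,593 × $13 = $72,709. Book value $380,312.

$72,709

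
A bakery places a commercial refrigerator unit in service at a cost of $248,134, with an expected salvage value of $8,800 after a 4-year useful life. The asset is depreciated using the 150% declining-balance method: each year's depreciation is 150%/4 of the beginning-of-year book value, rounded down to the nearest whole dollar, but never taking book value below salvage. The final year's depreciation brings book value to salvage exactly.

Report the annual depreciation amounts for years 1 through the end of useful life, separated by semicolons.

Depreciable base = $248,134 − $8,800 = $239,334.
Year 1: ⌊$248,134 × 150%/4⌋ = $93,050. Book value $155,084.
Year 2: ⌊$155,084 × 150%/4⌋ = $58,156. Book value $96,928.
Year 3: ⌊$96,928 × 150%/4⌋ = $36,348. Book value $60,580.
Year 4 (final): $60,580 − $8,800 = $51,780. Book value $8,800.

$93,050; $58,156; $36,348; $51,780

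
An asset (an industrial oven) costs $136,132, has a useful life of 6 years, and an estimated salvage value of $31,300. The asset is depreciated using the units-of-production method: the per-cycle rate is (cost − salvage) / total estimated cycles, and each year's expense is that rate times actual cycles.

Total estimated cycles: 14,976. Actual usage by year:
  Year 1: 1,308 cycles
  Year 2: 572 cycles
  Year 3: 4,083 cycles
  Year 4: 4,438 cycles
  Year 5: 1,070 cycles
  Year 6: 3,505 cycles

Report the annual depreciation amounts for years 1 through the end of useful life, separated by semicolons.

$9,156; $4,004; $28,581; $31,066; $7,490; $24,535

Depreciable base = $136,132 − $31,300 = $104,832.
Rate = $104,832 / 14,976 cycles = $7 per cycle.
Year 1: 1,308 × $7 = $9,156. Book value $126,976.
Year 2: 572 × $7 = $4,004. Book value $122,972.
Year 3: 4,083 × $7 = $28,581. Book value $94,391.
Year 4: 4,438 × $7 = $31,066. Book value $63,325.
Year 5: 1,070 × $7 = $7,490. Book value $55,835.
Year 6: 3,505 × $7 = $24,535. Book value $31,300.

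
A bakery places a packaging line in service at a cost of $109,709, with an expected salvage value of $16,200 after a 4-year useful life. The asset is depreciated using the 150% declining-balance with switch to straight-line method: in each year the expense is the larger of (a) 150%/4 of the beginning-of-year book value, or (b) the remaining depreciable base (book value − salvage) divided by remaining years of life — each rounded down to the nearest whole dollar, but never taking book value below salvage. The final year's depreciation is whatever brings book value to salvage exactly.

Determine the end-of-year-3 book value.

Depreciable base = $109,709 − $16,200 = $93,509.
Year 1: DB = ⌊$109,709 × 150%/4⌋ = $41,140; SL = ⌊$93,509/4⌋ = $23,377 → take DB $41,140. Book value $68,569.
Year 2: DB = ⌊$68,569 × 150%/4⌋ = $25,713; SL = ⌊$52,369/3⌋ = $17,456 → take DB $25,713. Book value $42,856.
Year 3: DB = ⌊$42,856 × 150%/4⌋ = $16,071; SL = ⌊$26,656/2⌋ = $13,328 → take DB $16,071. Book value $26,785.

$26,785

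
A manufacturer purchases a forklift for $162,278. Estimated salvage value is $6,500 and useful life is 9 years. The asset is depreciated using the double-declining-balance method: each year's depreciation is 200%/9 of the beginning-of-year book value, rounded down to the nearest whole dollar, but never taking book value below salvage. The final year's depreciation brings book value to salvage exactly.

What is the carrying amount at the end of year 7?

Depreciable base = $162,278 − $6,500 = $155,778.
Year 1: ⌊$162,278 × 200%/9⌋ = $36,061. Book value $126,217.
Year 2: ⌊$126,217 × 200%/9⌋ = $28,048. Book value $98,169.
Year 3: ⌊$98,169 × 200%/9⌋ = $21,815. Book value $76,354.
Year 4: ⌊$76,354 × 200%/9⌋ = $16,967. Book value $59,387.
Year 5: ⌊$59,387 × 200%/9⌋ = $13,197. Book value $46,190.
Year 6: ⌊$46,190 × 200%/9⌋ = $10,264. Book value $35,926.
Year 7: ⌊$35,926 × 200%/9⌋ = $7,983. Book value $27,943.

$27,943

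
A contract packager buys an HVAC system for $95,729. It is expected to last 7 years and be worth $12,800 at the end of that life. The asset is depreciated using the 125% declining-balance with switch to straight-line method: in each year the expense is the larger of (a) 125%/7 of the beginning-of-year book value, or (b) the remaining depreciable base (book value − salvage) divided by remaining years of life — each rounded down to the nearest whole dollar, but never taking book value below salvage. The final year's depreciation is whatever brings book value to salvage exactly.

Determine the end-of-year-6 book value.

$22,865

Depreciable base = $95,729 − $12,800 = $82,929.
Year 1: DB = ⌊$95,729 × 125%/7⌋ = $17,094; SL = ⌊$82,929/7⌋ = $11,847 → take DB $17,094. Book value $78,635.
Year 2: DB = ⌊$78,635 × 125%/7⌋ = $14,041; SL = ⌊$65,835/6⌋ = $10,972 → take DB $14,041. Book value $64,594.
Year 3: DB = ⌊$64,594 × 125%/7⌋ = $11,534; SL = ⌊$51,794/5⌋ = $10,358 → take DB $11,534. Book value $53,060.
Year 4: DB = ⌊$53,060 × 125%/7⌋ = $9,475; SL = ⌊$40,260/4⌋ = $10,065 → take SL $10,065. Book value $42,995.
Year 5: DB = ⌊$42,995 × 125%/7⌋ = $7,677; SL = ⌊$30,195/3⌋ = $10,065 → take SL $10,065. Book value $32,930.
Year 6: DB = ⌊$32,930 × 125%/7⌋ = $5,880; SL = ⌊$20,130/2⌋ = $10,065 → take SL $10,065. Book value $22,865.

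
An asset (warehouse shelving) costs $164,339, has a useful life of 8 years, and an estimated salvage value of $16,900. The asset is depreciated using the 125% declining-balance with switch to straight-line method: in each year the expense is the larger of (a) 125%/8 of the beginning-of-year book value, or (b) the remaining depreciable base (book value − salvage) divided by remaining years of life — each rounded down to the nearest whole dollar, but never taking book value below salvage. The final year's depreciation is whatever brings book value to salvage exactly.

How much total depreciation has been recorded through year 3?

Depreciable base = $164,339 − $16,900 = $147,439.
Year 1: DB = ⌊$164,339 × 125%/8⌋ = $25,677; SL = ⌊$147,439/8⌋ = $18,429 → take DB $25,677. Book value $138,662.
Year 2: DB = ⌊$138,662 × 125%/8⌋ = $21,665; SL = ⌊$121,762/7⌋ = $17,394 → take DB $21,665. Book value $116,997.
Year 3: DB = ⌊$116,997 × 125%/8⌋ = $18,280; SL = ⌊$100,097/6⌋ = $16,682 → take DB $18,280. Book value $98,717.
Accumulated through year 3 = $164,339 − $98,717 = $65,622.

$65,622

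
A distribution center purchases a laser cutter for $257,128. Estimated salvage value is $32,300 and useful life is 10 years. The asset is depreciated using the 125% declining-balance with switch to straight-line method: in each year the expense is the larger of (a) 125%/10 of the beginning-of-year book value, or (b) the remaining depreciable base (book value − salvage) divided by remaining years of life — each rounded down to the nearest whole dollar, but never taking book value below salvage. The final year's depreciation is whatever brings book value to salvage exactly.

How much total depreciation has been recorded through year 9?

Depreciable base = $257,128 − $32,300 = $224,828.
Year 1: DB = ⌊$257,128 × 125%/10⌋ = $32,141; SL = ⌊$224,828/10⌋ = $22,482 → take DB $32,141. Book value $224,987.
Year 2: DB = ⌊$224,987 × 125%/10⌋ = $28,123; SL = ⌊$192,687/9⌋ = $21,409 → take DB $28,123. Book value $196,864.
Year 3: DB = ⌊$196,864 × 125%/10⌋ = $24,608; SL = ⌊$164,564/8⌋ = $20,570 → take DB $24,608. Book value $172,256.
Year 4: DB = ⌊$172,256 × 125%/10⌋ = $21,532; SL = ⌊$139,956/7⌋ = $19,993 → take DB $21,532. Book value $150,724.
Year 5: DB = ⌊$150,724 × 125%/10⌋ = $18,840; SL = ⌊$118,424/6⌋ = $19,737 → take SL $19,737. Book value $130,987.
Year 6: DB = ⌊$130,987 × 125%/10⌋ = $16,373; SL = ⌊$98,687/5⌋ = $19,737 → take SL $19,737. Book value $111,250.
Year 7: DB = ⌊$111,250 × 125%/10⌋ = $13,906; SL = ⌊$78,950/4⌋ = $19,737 → take SL $19,737. Book value $91,513.
Year 8: DB = ⌊$91,513 × 125%/10⌋ = $11,439; SL = ⌊$59,213/3⌋ = $19,737 → take SL $19,737. Book value $71,776.
Year 9: DB = ⌊$71,776 × 125%/10⌋ = $8,972; SL = ⌊$39,476/2⌋ = $19,738 → take SL $19,738. Book value $52,038.
Accumulated through year 9 = $257,128 − $52,038 = $205,090.

$205,090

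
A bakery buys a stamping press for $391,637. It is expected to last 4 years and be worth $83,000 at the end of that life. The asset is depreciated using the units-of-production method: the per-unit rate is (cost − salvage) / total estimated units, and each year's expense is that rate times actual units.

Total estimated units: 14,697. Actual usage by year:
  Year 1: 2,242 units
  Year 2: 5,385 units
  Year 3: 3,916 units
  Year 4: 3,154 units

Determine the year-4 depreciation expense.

Depreciable base = $391,637 − $83,000 = $308,637.
Rate = $308,637 / 14,697 units = $21 per unit.
Year 1: 2,242 × $21 = $47,082. Book value $344,555.
Year 2: 5,385 × $21 = $113,085. Book value $231,470.
Year 3: 3,916 × $21 = $82,236. Book value $149,234.
Year 4: 3,154 × $21 = $66,234. Book value $83,000.

$66,234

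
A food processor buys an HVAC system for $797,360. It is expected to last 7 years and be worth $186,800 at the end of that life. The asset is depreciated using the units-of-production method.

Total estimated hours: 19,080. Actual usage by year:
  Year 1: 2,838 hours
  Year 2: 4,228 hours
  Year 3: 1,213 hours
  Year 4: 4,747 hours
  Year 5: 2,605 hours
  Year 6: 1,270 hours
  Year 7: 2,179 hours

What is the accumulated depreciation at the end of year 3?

$264,928

Depreciable base = $797,360 − $186,800 = $610,560.
Rate = $610,560 / 19,080 hours = $32 per hour.
Year 1: 2,838 × $32 = $90,816. Book value $706,544.
Year 2: 4,228 × $32 = $135,296. Book value $571,248.
Year 3: 1,213 × $32 = $38,816. Book value $532,432.
Accumulated through year 3 = $797,360 − $532,432 = $264,928.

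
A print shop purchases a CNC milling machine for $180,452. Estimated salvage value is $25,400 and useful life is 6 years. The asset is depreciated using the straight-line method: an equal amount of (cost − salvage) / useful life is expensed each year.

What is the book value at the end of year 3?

$102,926

Depreciable base = $180,452 − $25,400 = $155,052.
Annual expense = $155,052 / 6 = $25,842.
End of year 1: book value $154,610.
End of year 2: book value $128,768.
End of year 3: book value $102,926.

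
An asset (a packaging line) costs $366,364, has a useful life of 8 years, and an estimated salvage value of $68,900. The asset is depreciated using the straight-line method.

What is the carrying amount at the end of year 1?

Depreciable base = $366,364 − $68,900 = $297,464.
Annual expense = $297,464 / 8 = $37,183.
End of year 1: book value $329,181.

$329,181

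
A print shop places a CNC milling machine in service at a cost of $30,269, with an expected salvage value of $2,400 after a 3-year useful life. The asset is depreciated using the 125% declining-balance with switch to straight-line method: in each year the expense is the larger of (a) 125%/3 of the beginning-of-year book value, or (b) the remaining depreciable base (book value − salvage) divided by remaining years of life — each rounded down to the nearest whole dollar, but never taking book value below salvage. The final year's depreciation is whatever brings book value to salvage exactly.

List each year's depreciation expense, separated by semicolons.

Depreciable base = $30,269 − $2,400 = $27,869.
Year 1: DB = ⌊$30,269 × 125%/3⌋ = $12,612; SL = ⌊$27,869/3⌋ = $9,289 → take DB $12,612. Book value $17,657.
Year 2: DB = ⌊$17,657 × 125%/3⌋ = $7,357; SL = ⌊$15,257/2⌋ = $7,628 → take SL $7,628. Book value $10,029.
Year 3 (final): $10,029 − $2,400 = $7,629. Book value $2,400.

$12,612; $7,628; $7,629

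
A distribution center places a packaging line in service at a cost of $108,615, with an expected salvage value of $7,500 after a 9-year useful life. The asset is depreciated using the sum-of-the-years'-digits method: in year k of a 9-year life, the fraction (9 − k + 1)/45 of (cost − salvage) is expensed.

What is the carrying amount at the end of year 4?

$41,205

Depreciable base = $108,615 − $7,500 = $101,115.
Sum of the years' digits = 9+8+7+6+5+4+3+2+1 = 45.
Year 1: $101,115 × 9/45 = $20,223. Book value $88,392.
Year 2: $101,115 × 8/45 = $17,976. Book value $70,416.
Year 3: $101,115 × 7/45 = $15,729. Book value $54,687.
Year 4: $101,115 × 6/45 = $13,482. Book value $41,205.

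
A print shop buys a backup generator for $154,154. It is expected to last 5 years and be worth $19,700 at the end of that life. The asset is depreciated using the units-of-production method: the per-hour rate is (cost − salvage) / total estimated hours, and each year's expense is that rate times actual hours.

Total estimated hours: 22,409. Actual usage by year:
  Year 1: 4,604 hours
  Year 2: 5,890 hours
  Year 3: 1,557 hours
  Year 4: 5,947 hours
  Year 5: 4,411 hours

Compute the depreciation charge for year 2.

Depreciable base = $154,154 − $19,700 = $134,454.
Rate = $134,454 / 22,409 hours = $6 per hour.
Year 1: 4,604 × $6 = $27,624. Book value $126,530.
Year 2: 5,890 × $6 = $35,340. Book value $91,190.

$35,340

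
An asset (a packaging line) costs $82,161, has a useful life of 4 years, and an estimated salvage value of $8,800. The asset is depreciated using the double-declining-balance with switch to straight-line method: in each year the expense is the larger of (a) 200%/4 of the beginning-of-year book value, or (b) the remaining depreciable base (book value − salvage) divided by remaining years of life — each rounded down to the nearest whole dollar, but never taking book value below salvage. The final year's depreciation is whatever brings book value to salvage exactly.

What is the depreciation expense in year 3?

$10,270

Depreciable base = $82,161 − $8,800 = $73,361.
Year 1: DB = ⌊$82,161 × 200%/4⌋ = $41,080; SL = ⌊$73,361/4⌋ = $18,340 → take DB $41,080. Book value $41,081.
Year 2: DB = ⌊$41,081 × 200%/4⌋ = $20,540; SL = ⌊$32,281/3⌋ = $10,760 → take DB $20,540. Book value $20,541.
Year 3: DB = ⌊$20,541 × 200%/4⌋ = $10,270; SL = ⌊$11,741/2⌋ = $5,870 → take DB $10,270. Book value $10,271.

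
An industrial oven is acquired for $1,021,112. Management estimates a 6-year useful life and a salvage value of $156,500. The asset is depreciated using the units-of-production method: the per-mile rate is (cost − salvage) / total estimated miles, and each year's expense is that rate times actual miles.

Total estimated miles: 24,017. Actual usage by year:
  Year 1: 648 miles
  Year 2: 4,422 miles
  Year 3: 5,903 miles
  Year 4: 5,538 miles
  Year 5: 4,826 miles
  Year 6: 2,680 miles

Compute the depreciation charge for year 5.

$173,736

Depreciable base = $1,021,112 − $156,500 = $864,612.
Rate = $864,612 / 24,017 miles = $36 per mile.
Year 1: 648 × $36 = $23,328. Book value $997,784.
Year 2: 4,422 × $36 = $159,192. Book value $838,592.
Year 3: 5,903 × $36 = $212,508. Book value $626,084.
Year 4: 5,538 × $36 = $199,368. Book value $426,716.
Year 5: 4,826 × $36 = $173,736. Book value $252,980.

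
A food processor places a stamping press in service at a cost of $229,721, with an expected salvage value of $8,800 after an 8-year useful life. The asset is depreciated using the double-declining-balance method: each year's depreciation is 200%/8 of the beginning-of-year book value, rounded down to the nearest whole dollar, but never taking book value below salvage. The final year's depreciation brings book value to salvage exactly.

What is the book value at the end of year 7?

$30,666

Depreciable base = $229,721 − $8,800 = $220,921.
Year 1: ⌊$229,721 × 200%/8⌋ = $57,430. Book value $172,291.
Year 2: ⌊$172,291 × 200%/8⌋ = $43,072. Book value $129,219.
Year 3: ⌊$129,219 × 200%/8⌋ = $32,304. Book value $96,915.
Year 4: ⌊$96,915 × 200%/8⌋ = $24,228. Book value $72,687.
Year 5: ⌊$72,687 × 200%/8⌋ = $18,171. Book value $54,516.
Year 6: ⌊$54,516 × 200%/8⌋ = $13,629. Book value $40,887.
Year 7: ⌊$40,887 × 200%/8⌋ = $10,221. Book value $30,666.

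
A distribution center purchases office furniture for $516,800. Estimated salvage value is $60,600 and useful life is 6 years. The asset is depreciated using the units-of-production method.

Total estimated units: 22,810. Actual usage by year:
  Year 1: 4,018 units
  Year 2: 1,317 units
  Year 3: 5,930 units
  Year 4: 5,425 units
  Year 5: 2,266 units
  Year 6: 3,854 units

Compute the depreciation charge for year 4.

Depreciable base = $516,800 − $60,600 = $456,200.
Rate = $456,200 / 22,810 units = $20 per unit.
Year 1: 4,018 × $20 = $80,360. Book value $436,440.
Year 2: 1,317 × $20 = $26,340. Book value $410,100.
Year 3: 5,930 × $20 = $118,600. Book value $291,500.
Year 4: 5,425 × $20 = $108,500. Book value $183,000.

$108,500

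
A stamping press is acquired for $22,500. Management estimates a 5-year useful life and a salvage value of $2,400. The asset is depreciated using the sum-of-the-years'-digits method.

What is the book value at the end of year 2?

Depreciable base = $22,500 − $2,400 = $20,100.
Sum of the years' digits = 5+4+3+2+1 = 15.
Year 1: $20,100 × 5/15 = $6,700. Book value $15,800.
Year 2: $20,100 × 4/15 = $5,360. Book value $10,440.

$10,440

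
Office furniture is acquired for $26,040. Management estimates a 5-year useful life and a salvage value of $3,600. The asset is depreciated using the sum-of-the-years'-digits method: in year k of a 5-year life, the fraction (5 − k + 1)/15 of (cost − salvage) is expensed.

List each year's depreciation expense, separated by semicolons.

Depreciable base = $26,040 − $3,600 = $22,440.
Sum of the years' digits = 5+4+3+2+1 = 15.
Year 1: $22,440 × 5/15 = $7,480. Book value $18,560.
Year 2: $22,440 × 4/15 = $5,984. Book value $12,576.
Year 3: $22,440 × 3/15 = $4,488. Book value $8,088.
Year 4: $22,440 × 2/15 = $2,992. Book value $5,096.
Year 5: $22,440 × 1/15 = $1,496. Book value $3,600.

$7,480; $5,984; $4,488; $2,992; $1,496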